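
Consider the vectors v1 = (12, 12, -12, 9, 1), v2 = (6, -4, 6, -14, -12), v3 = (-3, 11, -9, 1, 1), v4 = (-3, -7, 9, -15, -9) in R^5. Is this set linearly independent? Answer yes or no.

Form the matrix with these vectors as rows and row reduce.
R2 ← R2 − (1/2)·R1: [0, -10, 12, -37/2, -25/2]
R3 ← R3 + (1/4)·R1: [0, 14, -12, 13/4, 5/4]
R4 ← R4 + (1/4)·R1: [0, -4, 6, -51/4, -35/4]
R3 ← R3 + (7/5)·R2: [0, 0, 24/5, -453/20, -65/4]
R4 ← R4 − (2/5)·R2: [0, 0, 6/5, -107/20, -15/4]
R4 ← R4 − (1/4)·R3: [0, 0, 0, 5/16, 5/16]
4 nonzero rows, so the 4 vectors span a space of dimension 4.
Since 4 = 4, the vectors are linearly independent.

yes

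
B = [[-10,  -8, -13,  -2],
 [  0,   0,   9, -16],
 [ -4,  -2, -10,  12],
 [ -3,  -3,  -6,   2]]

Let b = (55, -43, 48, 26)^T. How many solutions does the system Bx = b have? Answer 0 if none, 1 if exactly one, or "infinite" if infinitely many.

1

Row reduce the augmented matrix [B | b].
R3 ← R3 − (2/5)·R1: [0, 6/5, -24/5, 64/5, 26]
R4 ← R4 − (3/10)·R1: [0, -3/5, -21/10, 13/5, 19/2]
Swap R2 ↔ R3
R4 ← R4 + (1/2)·R2: [0, 0, -9/2, 9, 45/2]
R4 ← R4 + (1/2)·R3: [0, 0, 0, 1, 1]
The echelon form has 4 nonzero rows, and every pivot lies in the first 4 columns, so rank(B) = rank([B|b]) = 4.
The system is consistent.
rank = 4 = number of unknowns, so the solution is unique.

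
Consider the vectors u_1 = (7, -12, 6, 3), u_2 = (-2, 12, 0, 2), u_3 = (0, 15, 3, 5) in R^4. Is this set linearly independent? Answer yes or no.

no

Form the matrix with these vectors as rows and row reduce.
R2 ← R2 + (2/7)·R1: [0, 60/7, 12/7, 20/7]
R3 ← R3 − (7/4)·R2: [0, 0, 0, 0]
2 nonzero rows, so the 3 vectors span a space of dimension 2.
Since 2 < 3, the vectors are linearly dependent.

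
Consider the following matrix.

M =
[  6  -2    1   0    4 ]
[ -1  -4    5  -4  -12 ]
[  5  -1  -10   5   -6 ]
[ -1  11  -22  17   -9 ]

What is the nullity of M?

1

Row reduce to echelon form.
R2 ← R2 + (1/6)·R1: [0, -13/3, 31/6, -4, -34/3]
R3 ← R3 − (5/6)·R1: [0, 2/3, -65/6, 5, -28/3]
R4 ← R4 + (1/6)·R1: [0, 32/3, -131/6, 17, -25/3]
R3 ← R3 + (2/13)·R2: [0, 0, -261/26, 57/13, -144/13]
R4 ← R4 + (32/13)·R2: [0, 0, -237/26, 93/13, -471/13]
R4 ← R4 − (79/87)·R3: [0, 0, 0, 92/29, -759/29]
4 nonzero rows, so rank(M) = 4.
M has 5 columns; by rank–nullity, nullity = 5 − 4 = 1.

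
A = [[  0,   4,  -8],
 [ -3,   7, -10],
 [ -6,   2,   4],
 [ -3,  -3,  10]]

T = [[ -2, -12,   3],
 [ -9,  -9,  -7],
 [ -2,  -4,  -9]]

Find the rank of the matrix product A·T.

First compute AT:
[[-20,  -4,  44],
 [-37,  13,  32],
 [-14,  38, -68],
 [ 13,  23, -78]]
Now row reduce the product.
R2 ← R2 − (37/20)·R1: [0, 102/5, -247/5]
R3 ← R3 − (7/10)·R1: [0, 204/5, -494/5]
R4 ← R4 + (13/20)·R1: [0, 102/5, -247/5]
R3 ← R3 − (2)·R2: [0, 0, 0]
R4 ← R4 − R2: [0, 0, 0]
2 nonzero rows, so rank(AT) = 2.

2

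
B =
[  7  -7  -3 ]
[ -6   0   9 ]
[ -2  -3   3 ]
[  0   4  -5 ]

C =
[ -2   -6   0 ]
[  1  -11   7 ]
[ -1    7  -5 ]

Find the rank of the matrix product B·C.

2

First compute BC:
[[-18,  14, -34],
 [  3,  99, -45],
 [ -2,  66, -36],
 [  9, -79,  53]]
Now row reduce the product.
R2 ← R2 + (1/6)·R1: [0, 304/3, -152/3]
R3 ← R3 − (1/9)·R1: [0, 580/9, -290/9]
R4 ← R4 + (1/2)·R1: [0, -72, 36]
R3 ← R3 − (145/228)·R2: [0, 0, 0]
R4 ← R4 + (27/38)·R2: [0, 0, 0]
2 nonzero rows, so rank(BC) = 2.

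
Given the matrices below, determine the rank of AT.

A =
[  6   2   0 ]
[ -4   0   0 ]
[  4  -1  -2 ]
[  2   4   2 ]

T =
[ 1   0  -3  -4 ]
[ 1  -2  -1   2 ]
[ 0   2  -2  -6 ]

First compute AT:
[[  8,  -4, -20, -20],
 [ -4,   0,  12,  16],
 [  3,  -2,  -7,  -6],
 [  6,  -4, -14, -12]]
Now row reduce the product.
R2 ← R2 + (1/2)·R1: [0, -2, 2, 6]
R3 ← R3 − (3/8)·R1: [0, -1/2, 1/2, 3/2]
R4 ← R4 − (3/4)·R1: [0, -1, 1, 3]
R3 ← R3 − (1/4)·R2: [0, 0, 0, 0]
R4 ← R4 − (1/2)·R2: [0, 0, 0, 0]
2 nonzero rows, so rank(AT) = 2.

2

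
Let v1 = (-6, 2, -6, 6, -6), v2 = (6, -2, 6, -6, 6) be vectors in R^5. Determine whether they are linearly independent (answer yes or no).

no

Form the matrix with these vectors as rows and row reduce.
R2 ← R2 + R1: [0, 0, 0, 0, 0]
1 nonzero row, so the 2 vectors span a space of dimension 1.
Since 1 < 2, the vectors are linearly dependent.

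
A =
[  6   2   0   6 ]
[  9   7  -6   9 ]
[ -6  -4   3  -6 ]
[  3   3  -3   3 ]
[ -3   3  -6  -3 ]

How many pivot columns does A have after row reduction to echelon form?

2

Row reduce to echelon form.
R2 ← R2 − (3/2)·R1: [0, 4, -6, 0]
R3 ← R3 + R1: [0, -2, 3, 0]
R4 ← R4 − (1/2)·R1: [0, 2, -3, 0]
R5 ← R5 + (1/2)·R1: [0, 4, -6, 0]
R3 ← R3 + (1/2)·R2: [0, 0, 0, 0]
R4 ← R4 − (1/2)·R2: [0, 0, 0, 0]
R5 ← R5 − R2: [0, 0, 0, 0]
Echelon form has 2 nonzero rows, so rank(A) = 2.
Each nonzero row contributes one pivot column: 2 pivot columns.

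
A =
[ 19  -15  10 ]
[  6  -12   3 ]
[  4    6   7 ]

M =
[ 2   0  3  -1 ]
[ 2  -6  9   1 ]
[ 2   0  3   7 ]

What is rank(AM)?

First compute AM:
[[ 28,  90, -48,  36],
 [ -6,  72, -81,   3],
 [ 34, -36,  87,  51]]
Now row reduce the product.
R2 ← R2 + (3/14)·R1: [0, 639/7, -639/7, 75/7]
R3 ← R3 − (17/14)·R1: [0, -1017/7, 1017/7, 51/7]
R3 ← R3 + (113/71)·R2: [0, 0, 0, 1728/71]
3 nonzero rows, so rank(AM) = 3.

3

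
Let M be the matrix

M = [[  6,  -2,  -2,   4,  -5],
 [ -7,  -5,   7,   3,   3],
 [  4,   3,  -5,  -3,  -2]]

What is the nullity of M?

Row reduce to echelon form.
R2 ← R2 + (7/6)·R1: [0, -22/3, 14/3, 23/3, -17/6]
R3 ← R3 − (2/3)·R1: [0, 13/3, -11/3, -17/3, 4/3]
R3 ← R3 + (13/22)·R2: [0, 0, -10/11, -25/22, -15/44]
3 nonzero rows, so rank(M) = 3.
M has 5 columns; by rank–nullity, nullity = 5 − 3 = 2.

2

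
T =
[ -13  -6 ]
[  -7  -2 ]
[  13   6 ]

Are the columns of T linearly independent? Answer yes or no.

yes

Row reduce T to echelon form.
R2 ← R2 − (7/13)·R1: [0, 16/13]
R3 ← R3 + R1: [0, 0]
2 pivots among 2 columns.
Every column is a pivot column, so the columns are linearly independent.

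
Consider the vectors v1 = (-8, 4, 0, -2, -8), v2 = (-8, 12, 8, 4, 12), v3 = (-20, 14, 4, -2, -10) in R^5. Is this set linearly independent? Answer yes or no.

no

Form the matrix with these vectors as rows and row reduce.
R2 ← R2 − R1: [0, 8, 8, 6, 20]
R3 ← R3 − (5/2)·R1: [0, 4, 4, 3, 10]
R3 ← R3 − (1/2)·R2: [0, 0, 0, 0, 0]
2 nonzero rows, so the 3 vectors span a space of dimension 2.
Since 2 < 3, the vectors are linearly dependent.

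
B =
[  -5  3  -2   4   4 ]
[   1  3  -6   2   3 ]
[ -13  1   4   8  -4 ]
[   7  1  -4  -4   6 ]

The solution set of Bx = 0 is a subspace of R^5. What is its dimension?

2

Row reduce to echelon form.
R2 ← R2 + (1/5)·R1: [0, 18/5, -32/5, 14/5, 19/5]
R3 ← R3 − (13/5)·R1: [0, -34/5, 46/5, -12/5, -72/5]
R4 ← R4 + (7/5)·R1: [0, 26/5, -34/5, 8/5, 58/5]
R3 ← R3 + (17/9)·R2: [0, 0, -26/9, 26/9, -65/9]
R4 ← R4 − (13/9)·R2: [0, 0, 22/9, -22/9, 55/9]
R4 ← R4 + (11/13)·R3: [0, 0, 0, 0, 0]
3 nonzero rows, so rank(B) = 3.
B has 5 columns; by rank–nullity, nullity = 5 − 3 = 2.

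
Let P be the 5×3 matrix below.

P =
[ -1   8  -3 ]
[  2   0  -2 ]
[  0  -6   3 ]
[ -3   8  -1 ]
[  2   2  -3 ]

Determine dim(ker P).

Row reduce to echelon form.
R2 ← R2 + (2)·R1: [0, 16, -8]
R4 ← R4 − (3)·R1: [0, -16, 8]
R5 ← R5 + (2)·R1: [0, 18, -9]
R3 ← R3 + (3/8)·R2: [0, 0, 0]
R4 ← R4 + R2: [0, 0, 0]
R5 ← R5 − (9/8)·R2: [0, 0, 0]
2 nonzero rows, so rank(P) = 2.
P has 3 columns; by rank–nullity, nullity = 3 − 2 = 1.

1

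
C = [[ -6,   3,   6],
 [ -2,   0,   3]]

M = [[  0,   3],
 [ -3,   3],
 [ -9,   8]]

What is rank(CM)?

2

First compute CM:
[[-63,  39],
 [-27,  18]]
Now row reduce the product.
R2 ← R2 − (3/7)·R1: [0, 9/7]
2 nonzero rows, so rank(CM) = 2.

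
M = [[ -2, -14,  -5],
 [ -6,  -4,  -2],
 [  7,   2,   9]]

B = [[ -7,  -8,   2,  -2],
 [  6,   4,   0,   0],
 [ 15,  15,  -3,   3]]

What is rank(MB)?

First compute MB:
[[-145, -115,  11, -11],
 [-12,   2,  -6,   6],
 [ 98,  87, -13,  13]]
Now row reduce the product.
R2 ← R2 − (12/145)·R1: [0, 334/29, -1002/145, 1002/145]
R3 ← R3 + (98/145)·R1: [0, 269/29, -807/145, 807/145]
R3 ← R3 − (269/334)·R2: [0, 0, 0, 0]
2 nonzero rows, so rank(MB) = 2.

2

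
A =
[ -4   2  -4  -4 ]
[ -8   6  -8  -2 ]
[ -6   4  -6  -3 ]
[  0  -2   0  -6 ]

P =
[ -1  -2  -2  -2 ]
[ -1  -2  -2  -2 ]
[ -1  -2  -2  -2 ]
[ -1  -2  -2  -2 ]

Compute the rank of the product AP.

First compute AP:
[[ 10,  20,  20,  20],
 [ 12,  24,  24,  24],
 [ 11,  22,  22,  22],
 [  8,  16,  16,  16]]
Now row reduce the product.
R2 ← R2 − (6/5)·R1: [0, 0, 0, 0]
R3 ← R3 − (11/10)·R1: [0, 0, 0, 0]
R4 ← R4 − (4/5)·R1: [0, 0, 0, 0]
1 nonzero row, so rank(AP) = 1.

1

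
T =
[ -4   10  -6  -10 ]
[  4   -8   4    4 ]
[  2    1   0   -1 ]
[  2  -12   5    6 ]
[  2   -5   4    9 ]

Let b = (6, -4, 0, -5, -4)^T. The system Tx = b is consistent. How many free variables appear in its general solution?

Row reduce the augmented matrix [T | b].
R2 ← R2 + R1: [0, 2, -2, -6, 2]
R3 ← R3 + (1/2)·R1: [0, 6, -3, -6, 3]
R4 ← R4 + (1/2)·R1: [0, -7, 2, 1, -2]
R5 ← R5 + (1/2)·R1: [0, 0, 1, 4, -1]
R3 ← R3 − (3)·R2: [0, 0, 3, 12, -3]
R4 ← R4 + (7/2)·R2: [0, 0, -5, -20, 5]
R4 ← R4 + (5/3)·R3: [0, 0, 0, 0, 0]
R5 ← R5 − (1/3)·R3: [0, 0, 0, 0, 0]
The echelon form has 3 nonzero rows, and every pivot lies in the first 4 columns, so rank(T) = rank([T|b]) = 3.
The system is consistent.
Free variables = (unknowns) − (rank) = 4 − 3 = 1.

1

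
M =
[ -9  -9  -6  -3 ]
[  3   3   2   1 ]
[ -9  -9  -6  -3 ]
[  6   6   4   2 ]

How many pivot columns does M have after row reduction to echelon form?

Row reduce to echelon form.
R2 ← R2 + (1/3)·R1: [0, 0, 0, 0]
R3 ← R3 − R1: [0, 0, 0, 0]
R4 ← R4 + (2/3)·R1: [0, 0, 0, 0]
Echelon form has 1 nonzero row, so rank(M) = 1.
Each nonzero row contributes one pivot column: 1 pivot columns.

1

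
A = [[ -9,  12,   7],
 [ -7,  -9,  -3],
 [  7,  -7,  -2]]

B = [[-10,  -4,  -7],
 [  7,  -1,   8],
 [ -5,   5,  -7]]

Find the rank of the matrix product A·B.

First compute AB:
[[139,  59, 110],
 [ 22,  22,  -2],
 [-109, -31, -91]]
Now row reduce the product.
R2 ← R2 − (22/139)·R1: [0, 1760/139, -2698/139]
R3 ← R3 + (109/139)·R1: [0, 2122/139, -659/139]
R3 ← R3 − (1061/880)·R2: [0, 0, 8211/440]
3 nonzero rows, so rank(AB) = 3.

3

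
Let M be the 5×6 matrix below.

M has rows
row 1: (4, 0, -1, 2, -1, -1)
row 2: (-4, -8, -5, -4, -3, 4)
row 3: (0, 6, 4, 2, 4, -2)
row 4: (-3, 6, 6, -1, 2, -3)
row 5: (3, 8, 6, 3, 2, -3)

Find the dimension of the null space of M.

2

Row reduce to echelon form.
R2 ← R2 + R1: [0, -8, -6, -2, -4, 3]
R4 ← R4 + (3/4)·R1: [0, 6, 21/4, 1/2, 5/4, -15/4]
R5 ← R5 − (3/4)·R1: [0, 8, 27/4, 3/2, 11/4, -9/4]
R3 ← R3 + (3/4)·R2: [0, 0, -1/2, 1/2, 1, 1/4]
R4 ← R4 + (3/4)·R2: [0, 0, 3/4, -1, -7/4, -3/2]
R5 ← R5 + R2: [0, 0, 3/4, -1/2, -5/4, 3/4]
R4 ← R4 + (3/2)·R3: [0, 0, 0, -1/4, -1/4, -9/8]
R5 ← R5 + (3/2)·R3: [0, 0, 0, 1/4, 1/4, 9/8]
R5 ← R5 + R4: [0, 0, 0, 0, 0, 0]
4 nonzero rows, so rank(M) = 4.
M has 6 columns; by rank–nullity, nullity = 6 − 4 = 2.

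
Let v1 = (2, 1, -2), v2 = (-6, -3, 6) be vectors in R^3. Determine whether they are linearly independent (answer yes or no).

Form the matrix with these vectors as rows and row reduce.
R2 ← R2 + (3)·R1: [0, 0, 0]
1 nonzero row, so the 2 vectors span a space of dimension 1.
Since 1 < 2, the vectors are linearly dependent.

no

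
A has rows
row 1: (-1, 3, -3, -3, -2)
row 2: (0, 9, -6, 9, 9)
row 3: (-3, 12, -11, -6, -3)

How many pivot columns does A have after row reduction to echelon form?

2

Row reduce to echelon form.
R3 ← R3 − (3)·R1: [0, 3, -2, 3, 3]
R3 ← R3 − (1/3)·R2: [0, 0, 0, 0, 0]
Echelon form has 2 nonzero rows, so rank(A) = 2.
Each nonzero row contributes one pivot column: 2 pivot columns.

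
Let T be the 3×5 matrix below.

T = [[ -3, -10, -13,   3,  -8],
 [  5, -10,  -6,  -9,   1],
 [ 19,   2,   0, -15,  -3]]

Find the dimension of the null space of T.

Row reduce to echelon form.
R2 ← R2 + (5/3)·R1: [0, -80/3, -83/3, -4, -37/3]
R3 ← R3 + (19/3)·R1: [0, -184/3, -247/3, 4, -161/3]
R3 ← R3 − (23/10)·R2: [0, 0, -187/10, 66/5, -253/10]
3 nonzero rows, so rank(T) = 3.
T has 5 columns; by rank–nullity, nullity = 5 − 3 = 2.

2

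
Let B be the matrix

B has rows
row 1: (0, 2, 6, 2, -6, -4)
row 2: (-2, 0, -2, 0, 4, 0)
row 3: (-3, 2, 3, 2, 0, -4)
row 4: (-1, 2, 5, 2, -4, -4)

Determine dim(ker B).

Row reduce to echelon form.
Swap R1 ↔ R2
R3 ← R3 − (3/2)·R1: [0, 2, 6, 2, -6, -4]
R4 ← R4 − (1/2)·R1: [0, 2, 6, 2, -6, -4]
R3 ← R3 − R2: [0, 0, 0, 0, 0, 0]
R4 ← R4 − R2: [0, 0, 0, 0, 0, 0]
2 nonzero rows, so rank(B) = 2.
B has 6 columns; by rank–nullity, nullity = 6 − 2 = 4.

4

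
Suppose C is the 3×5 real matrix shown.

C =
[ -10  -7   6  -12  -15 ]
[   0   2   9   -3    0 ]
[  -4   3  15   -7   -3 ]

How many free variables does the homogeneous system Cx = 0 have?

Row reduce to echelon form.
R3 ← R3 − (2/5)·R1: [0, 29/5, 63/5, -11/5, 3]
R3 ← R3 − (29/10)·R2: [0, 0, -27/2, 13/2, 3]
3 nonzero rows, so rank(C) = 3.
C has 5 columns; by rank–nullity, nullity = 5 − 3 = 2.

2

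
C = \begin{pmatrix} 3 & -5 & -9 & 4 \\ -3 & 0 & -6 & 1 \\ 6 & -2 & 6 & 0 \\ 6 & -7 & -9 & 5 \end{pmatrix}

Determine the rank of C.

2

Row reduce to echelon form.
R2 ← R2 + R1: [0, -5, -15, 5]
R3 ← R3 − (2)·R1: [0, 8, 24, -8]
R4 ← R4 − (2)·R1: [0, 3, 9, -3]
R3 ← R3 + (8/5)·R2: [0, 0, 0, 0]
R4 ← R4 + (3/5)·R2: [0, 0, 0, 0]
Echelon form has 2 nonzero rows, so rank(C) = 2.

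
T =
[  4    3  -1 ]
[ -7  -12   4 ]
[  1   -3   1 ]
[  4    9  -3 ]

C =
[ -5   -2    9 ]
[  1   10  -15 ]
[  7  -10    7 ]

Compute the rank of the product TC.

First compute TC:
[[-24,  32, -16],
 [ 51, -146, 145],
 [ -1, -42,  61],
 [-32, 112, -120]]
Now row reduce the product.
R2 ← R2 + (17/8)·R1: [0, -78, 111]
R3 ← R3 − (1/24)·R1: [0, -130/3, 185/3]
R4 ← R4 − (4/3)·R1: [0, 208/3, -296/3]
R3 ← R3 − (5/9)·R2: [0, 0, 0]
R4 ← R4 + (8/9)·R2: [0, 0, 0]
2 nonzero rows, so rank(TC) = 2.

2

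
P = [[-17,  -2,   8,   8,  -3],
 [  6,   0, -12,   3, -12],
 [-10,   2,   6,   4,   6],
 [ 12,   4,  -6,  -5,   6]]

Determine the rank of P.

Row reduce to echelon form.
R2 ← R2 + (6/17)·R1: [0, -12/17, -156/17, 99/17, -222/17]
R3 ← R3 − (10/17)·R1: [0, 54/17, 22/17, -12/17, 132/17]
R4 ← R4 + (12/17)·R1: [0, 44/17, -6/17, 11/17, 66/17]
R3 ← R3 + (9/2)·R2: [0, 0, -40, 51/2, -51]
R4 ← R4 + (11/3)·R2: [0, 0, -34, 22, -44]
R4 ← R4 − (17/20)·R3: [0, 0, 0, 13/40, -13/20]
Echelon form has 4 nonzero rows, so rank(P) = 4.

4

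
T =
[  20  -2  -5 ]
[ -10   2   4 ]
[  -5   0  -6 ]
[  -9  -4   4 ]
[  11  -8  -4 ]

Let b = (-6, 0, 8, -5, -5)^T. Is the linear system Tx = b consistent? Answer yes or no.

no

Row reduce the augmented matrix [T | b].
R2 ← R2 + (1/2)·R1: [0, 1, 3/2, -3]
R3 ← R3 + (1/4)·R1: [0, -1/2, -29/4, 13/2]
R4 ← R4 + (9/20)·R1: [0, -49/10, 7/4, -77/10]
R5 ← R5 − (11/20)·R1: [0, -69/10, -5/4, -17/10]
R3 ← R3 + (1/2)·R2: [0, 0, -13/2, 5]
R4 ← R4 + (49/10)·R2: [0, 0, 91/10, -112/5]
R5 ← R5 + (69/10)·R2: [0, 0, 91/10, -112/5]
R4 ← R4 + (7/5)·R3: [0, 0, 0, -77/5]
R5 ← R5 + (7/5)·R3: [0, 0, 0, -77/5]
R5 ← R5 − R4: [0, 0, 0, 0]
The echelon form has 4 nonzero rows; the last pivot sits in the augmented column, so rank(T) = 3 but rank([T|b]) = 4.
Since the ranks differ, the system is inconsistent.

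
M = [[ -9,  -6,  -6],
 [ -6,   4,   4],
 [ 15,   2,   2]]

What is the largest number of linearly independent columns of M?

Row reduce to echelon form.
R2 ← R2 − (2/3)·R1: [0, 8, 8]
R3 ← R3 + (5/3)·R1: [0, -8, -8]
R3 ← R3 + R2: [0, 0, 0]
Echelon form has 2 nonzero rows, so rank(M) = 2.
The rank gives the maximum number of linearly independent columns: 2.

2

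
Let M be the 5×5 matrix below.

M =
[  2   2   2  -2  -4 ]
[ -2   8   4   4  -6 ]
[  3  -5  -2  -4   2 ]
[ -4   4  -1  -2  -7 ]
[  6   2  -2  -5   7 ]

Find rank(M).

Row reduce to echelon form.
R2 ← R2 + R1: [0, 10, 6, 2, -10]
R3 ← R3 − (3/2)·R1: [0, -8, -5, -1, 8]
R4 ← R4 + (2)·R1: [0, 8, 3, -6, -15]
R5 ← R5 − (3)·R1: [0, -4, -8, 1, 19]
R3 ← R3 + (4/5)·R2: [0, 0, -1/5, 3/5, 0]
R4 ← R4 − (4/5)·R2: [0, 0, -9/5, -38/5, -7]
R5 ← R5 + (2/5)·R2: [0, 0, -28/5, 9/5, 15]
R4 ← R4 − (9)·R3: [0, 0, 0, -13, -7]
R5 ← R5 − (28)·R3: [0, 0, 0, -15, 15]
R5 ← R5 − (15/13)·R4: [0, 0, 0, 0, 300/13]
Echelon form has 5 nonzero rows, so rank(M) = 5.

5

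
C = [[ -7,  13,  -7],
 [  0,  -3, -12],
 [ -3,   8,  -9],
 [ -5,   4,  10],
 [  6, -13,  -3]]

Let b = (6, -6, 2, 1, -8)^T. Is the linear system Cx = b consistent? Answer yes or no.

no

Row reduce the augmented matrix [C | b].
R3 ← R3 − (3/7)·R1: [0, 17/7, -6, -4/7]
R4 ← R4 − (5/7)·R1: [0, -37/7, 15, -23/7]
R5 ← R5 + (6/7)·R1: [0, -13/7, -9, -20/7]
R3 ← R3 + (17/21)·R2: [0, 0, -110/7, -38/7]
R4 ← R4 − (37/21)·R2: [0, 0, 253/7, 51/7]
R5 ← R5 − (13/21)·R2: [0, 0, -11/7, 6/7]
R4 ← R4 + (23/10)·R3: [0, 0, 0, -26/5]
R5 ← R5 − (1/10)·R3: [0, 0, 0, 7/5]
R5 ← R5 + (7/26)·R4: [0, 0, 0, 0]
The echelon form has 4 nonzero rows; the last pivot sits in the augmented column, so rank(C) = 3 but rank([C|b]) = 4.
Since the ranks differ, the system is inconsistent.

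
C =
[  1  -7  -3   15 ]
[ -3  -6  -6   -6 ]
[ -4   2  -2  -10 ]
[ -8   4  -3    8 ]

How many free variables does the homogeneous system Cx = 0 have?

1

Row reduce to echelon form.
R2 ← R2 + (3)·R1: [0, -27, -15, 39]
R3 ← R3 + (4)·R1: [0, -26, -14, 50]
R4 ← R4 + (8)·R1: [0, -52, -27, 128]
R3 ← R3 − (26/27)·R2: [0, 0, 4/9, 112/9]
R4 ← R4 − (52/27)·R2: [0, 0, 17/9, 476/9]
R4 ← R4 − (17/4)·R3: [0, 0, 0, 0]
3 nonzero rows, so rank(C) = 3.
C has 4 columns; by rank–nullity, nullity = 4 − 3 = 1.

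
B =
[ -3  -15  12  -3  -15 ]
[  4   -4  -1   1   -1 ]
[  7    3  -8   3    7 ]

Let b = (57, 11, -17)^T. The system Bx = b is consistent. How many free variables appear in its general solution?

Row reduce the augmented matrix [B | b].
R2 ← R2 + (4/3)·R1: [0, -24, 15, -3, -21, 87]
R3 ← R3 + (7/3)·R1: [0, -32, 20, -4, -28, 116]
R3 ← R3 − (4/3)·R2: [0, 0, 0, 0, 0, 0]
The echelon form has 2 nonzero rows, and every pivot lies in the first 5 columns, so rank(B) = rank([B|b]) = 2.
The system is consistent.
Free variables = (unknowns) − (rank) = 5 − 2 = 3.

3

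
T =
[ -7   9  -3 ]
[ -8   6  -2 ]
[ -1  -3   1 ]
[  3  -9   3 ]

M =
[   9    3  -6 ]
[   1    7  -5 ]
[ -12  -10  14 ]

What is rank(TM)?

2

First compute TM:
[[-18,  72, -45],
 [-42,  38, -10],
 [-24, -34,  35],
 [-18, -84,  69]]
Now row reduce the product.
R2 ← R2 − (7/3)·R1: [0, -130, 95]
R3 ← R3 − (4/3)·R1: [0, -130, 95]
R4 ← R4 − R1: [0, -156, 114]
R3 ← R3 − R2: [0, 0, 0]
R4 ← R4 − (6/5)·R2: [0, 0, 0]
2 nonzero rows, so rank(TM) = 2.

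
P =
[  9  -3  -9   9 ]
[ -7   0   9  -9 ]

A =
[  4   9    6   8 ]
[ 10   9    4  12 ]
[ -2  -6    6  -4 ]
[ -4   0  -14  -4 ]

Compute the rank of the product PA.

2

First compute PA:
[[-12, 108, -138,  36],
 [-10, -117, 138, -56]]
Now row reduce the product.
R2 ← R2 − (5/6)·R1: [0, -207, 253, -86]
2 nonzero rows, so rank(PA) = 2.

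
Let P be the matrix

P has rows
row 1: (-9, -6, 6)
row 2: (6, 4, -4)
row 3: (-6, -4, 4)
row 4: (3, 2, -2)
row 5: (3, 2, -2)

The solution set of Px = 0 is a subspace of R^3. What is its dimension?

2

Row reduce to echelon form.
R2 ← R2 + (2/3)·R1: [0, 0, 0]
R3 ← R3 − (2/3)·R1: [0, 0, 0]
R4 ← R4 + (1/3)·R1: [0, 0, 0]
R5 ← R5 + (1/3)·R1: [0, 0, 0]
1 nonzero row, so rank(P) = 1.
P has 3 columns; by rank–nullity, nullity = 3 − 1 = 2.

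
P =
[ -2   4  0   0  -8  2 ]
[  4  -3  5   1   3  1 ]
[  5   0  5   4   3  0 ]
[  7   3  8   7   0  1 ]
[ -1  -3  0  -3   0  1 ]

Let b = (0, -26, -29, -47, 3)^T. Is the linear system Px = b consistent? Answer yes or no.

yes

Row reduce the augmented matrix [P | b].
R2 ← R2 + (2)·R1: [0, 5, 5, 1, -13, 5, -26]
R3 ← R3 + (5/2)·R1: [0, 10, 5, 4, -17, 5, -29]
R4 ← R4 + (7/2)·R1: [0, 17, 8, 7, -28, 8, -47]
R5 ← R5 − (1/2)·R1: [0, -5, 0, -3, 4, 0, 3]
R3 ← R3 − (2)·R2: [0, 0, -5, 2, 9, -5, 23]
R4 ← R4 − (17/5)·R2: [0, 0, -9, 18/5, 81/5, -9, 207/5]
R5 ← R5 + R2: [0, 0, 5, -2, -9, 5, -23]
R4 ← R4 − (9/5)·R3: [0, 0, 0, 0, 0, 0, 0]
R5 ← R5 + R3: [0, 0, 0, 0, 0, 0, 0]
The echelon form has 3 nonzero rows, and every pivot lies in the first 6 columns, so rank(P) = rank([P|b]) = 3.
The system is consistent.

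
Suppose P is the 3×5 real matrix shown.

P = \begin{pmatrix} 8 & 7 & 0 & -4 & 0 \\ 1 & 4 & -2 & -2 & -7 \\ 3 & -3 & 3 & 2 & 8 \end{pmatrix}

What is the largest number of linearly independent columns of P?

3

Row reduce to echelon form.
R2 ← R2 − (1/8)·R1: [0, 25/8, -2, -3/2, -7]
R3 ← R3 − (3/8)·R1: [0, -45/8, 3, 7/2, 8]
R3 ← R3 + (9/5)·R2: [0, 0, -3/5, 4/5, -23/5]
Echelon form has 3 nonzero rows, so rank(P) = 3.
The rank gives the maximum number of linearly independent columns: 3.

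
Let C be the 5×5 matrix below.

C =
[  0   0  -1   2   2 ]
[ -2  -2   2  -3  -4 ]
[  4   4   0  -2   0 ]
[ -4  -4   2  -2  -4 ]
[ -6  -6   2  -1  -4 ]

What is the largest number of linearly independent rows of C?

Row reduce to echelon form.
Swap R1 ↔ R2
R3 ← R3 + (2)·R1: [0, 0, 4, -8, -8]
R4 ← R4 − (2)·R1: [0, 0, -2, 4, 4]
R5 ← R5 − (3)·R1: [0, 0, -4, 8, 8]
R3 ← R3 + (4)·R2: [0, 0, 0, 0, 0]
R4 ← R4 − (2)·R2: [0, 0, 0, 0, 0]
R5 ← R5 − (4)·R2: [0, 0, 0, 0, 0]
Echelon form has 2 nonzero rows, so rank(C) = 2.
The rank gives the maximum number of linearly independent rows: 2.

2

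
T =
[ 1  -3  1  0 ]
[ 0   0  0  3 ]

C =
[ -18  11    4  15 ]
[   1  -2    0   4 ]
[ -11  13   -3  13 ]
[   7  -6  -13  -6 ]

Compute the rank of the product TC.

First compute TC:
[[-32,  30,   1,  16],
 [ 21, -18, -39, -18]]
Now row reduce the product.
R2 ← R2 + (21/32)·R1: [0, 27/16, -1227/32, -15/2]
2 nonzero rows, so rank(TC) = 2.

2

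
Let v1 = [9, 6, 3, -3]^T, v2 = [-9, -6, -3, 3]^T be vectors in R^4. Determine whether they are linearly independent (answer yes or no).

no

Form the matrix with these vectors as rows and row reduce.
R2 ← R2 + R1: [0, 0, 0, 0]
1 nonzero row, so the 2 vectors span a space of dimension 1.
Since 1 < 2, the vectors are linearly dependent.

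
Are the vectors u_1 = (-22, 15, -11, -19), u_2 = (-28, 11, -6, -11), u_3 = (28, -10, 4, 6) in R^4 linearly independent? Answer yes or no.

yes

Form the matrix with these vectors as rows and row reduce.
R2 ← R2 − (14/11)·R1: [0, -89/11, 8, 145/11]
R3 ← R3 + (14/11)·R1: [0, 100/11, -10, -200/11]
R3 ← R3 + (100/89)·R2: [0, 0, -90/89, -300/89]
3 nonzero rows, so the 3 vectors span a space of dimension 3.
Since 3 = 3, the vectors are linearly independent.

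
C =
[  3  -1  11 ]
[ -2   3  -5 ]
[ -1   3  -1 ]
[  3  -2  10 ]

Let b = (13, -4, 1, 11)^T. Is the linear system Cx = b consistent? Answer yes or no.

yes

Row reduce the augmented matrix [C | b].
R2 ← R2 + (2/3)·R1: [0, 7/3, 7/3, 14/3]
R3 ← R3 + (1/3)·R1: [0, 8/3, 8/3, 16/3]
R4 ← R4 − R1: [0, -1, -1, -2]
R3 ← R3 − (8/7)·R2: [0, 0, 0, 0]
R4 ← R4 + (3/7)·R2: [0, 0, 0, 0]
The echelon form has 2 nonzero rows, and every pivot lies in the first 3 columns, so rank(C) = rank([C|b]) = 2.
The system is consistent.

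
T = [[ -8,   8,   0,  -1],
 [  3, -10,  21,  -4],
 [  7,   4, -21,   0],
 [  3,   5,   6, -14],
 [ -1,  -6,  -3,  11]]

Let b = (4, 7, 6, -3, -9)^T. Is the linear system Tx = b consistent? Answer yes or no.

Row reduce the augmented matrix [T | b].
R2 ← R2 + (3/8)·R1: [0, -7, 21, -35/8, 17/2]
R3 ← R3 + (7/8)·R1: [0, 11, -21, -7/8, 19/2]
R4 ← R4 + (3/8)·R1: [0, 8, 6, -115/8, -3/2]
R5 ← R5 − (1/8)·R1: [0, -7, -3, 89/8, -19/2]
R3 ← R3 + (11/7)·R2: [0, 0, 12, -31/4, 160/7]
R4 ← R4 + (8/7)·R2: [0, 0, 30, -155/8, 115/14]
R5 ← R5 − R2: [0, 0, -24, 31/2, -18]
R4 ← R4 − (5/2)·R3: [0, 0, 0, 0, -685/14]
R5 ← R5 + (2)·R3: [0, 0, 0, 0, 194/7]
R5 ← R5 + (388/685)·R4: [0, 0, 0, 0, 0]
The echelon form has 4 nonzero rows; the last pivot sits in the augmented column, so rank(T) = 3 but rank([T|b]) = 4.
Since the ranks differ, the system is inconsistent.

no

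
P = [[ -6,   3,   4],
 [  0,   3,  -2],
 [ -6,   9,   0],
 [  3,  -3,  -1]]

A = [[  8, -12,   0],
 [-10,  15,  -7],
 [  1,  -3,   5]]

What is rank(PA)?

2

First compute PA:
[[-74, 105,  -1],
 [-32,  51, -31],
 [-138, 207, -63],
 [ 53, -78,  16]]
Now row reduce the product.
R2 ← R2 − (16/37)·R1: [0, 207/37, -1131/37]
R3 ← R3 − (69/37)·R1: [0, 414/37, -2262/37]
R4 ← R4 + (53/74)·R1: [0, -207/74, 1131/74]
R3 ← R3 − (2)·R2: [0, 0, 0]
R4 ← R4 + (1/2)·R2: [0, 0, 0]
2 nonzero rows, so rank(PA) = 2.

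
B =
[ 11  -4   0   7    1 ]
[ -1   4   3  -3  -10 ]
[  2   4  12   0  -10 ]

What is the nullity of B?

Row reduce to echelon form.
R2 ← R2 + (1/11)·R1: [0, 40/11, 3, -26/11, -109/11]
R3 ← R3 − (2/11)·R1: [0, 52/11, 12, -14/11, -112/11]
R3 ← R3 − (13/10)·R2: [0, 0, 81/10, 9/5, 27/10]
3 nonzero rows, so rank(B) = 3.
B has 5 columns; by rank–nullity, nullity = 5 − 3 = 2.

2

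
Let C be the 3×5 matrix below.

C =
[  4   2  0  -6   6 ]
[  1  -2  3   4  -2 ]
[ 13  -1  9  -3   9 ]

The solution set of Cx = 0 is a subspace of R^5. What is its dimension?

3

Row reduce to echelon form.
R2 ← R2 − (1/4)·R1: [0, -5/2, 3, 11/2, -7/2]
R3 ← R3 − (13/4)·R1: [0, -15/2, 9, 33/2, -21/2]
R3 ← R3 − (3)·R2: [0, 0, 0, 0, 0]
2 nonzero rows, so rank(C) = 2.
C has 5 columns; by rank–nullity, nullity = 5 − 2 = 3.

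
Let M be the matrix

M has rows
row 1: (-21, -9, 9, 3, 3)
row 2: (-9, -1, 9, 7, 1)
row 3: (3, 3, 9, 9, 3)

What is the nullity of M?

Row reduce to echelon form.
R2 ← R2 − (3/7)·R1: [0, 20/7, 36/7, 40/7, -2/7]
R3 ← R3 + (1/7)·R1: [0, 12/7, 72/7, 66/7, 24/7]
R3 ← R3 − (3/5)·R2: [0, 0, 36/5, 6, 18/5]
3 nonzero rows, so rank(M) = 3.
M has 5 columns; by rank–nullity, nullity = 5 − 3 = 2.

2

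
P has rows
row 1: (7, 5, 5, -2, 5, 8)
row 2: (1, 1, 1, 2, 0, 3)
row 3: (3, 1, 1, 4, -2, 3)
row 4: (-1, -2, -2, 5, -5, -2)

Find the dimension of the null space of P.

Row reduce to echelon form.
R2 ← R2 − (1/7)·R1: [0, 2/7, 2/7, 16/7, -5/7, 13/7]
R3 ← R3 − (3/7)·R1: [0, -8/7, -8/7, 34/7, -29/7, -3/7]
R4 ← R4 + (1/7)·R1: [0, -9/7, -9/7, 33/7, -30/7, -6/7]
R3 ← R3 + (4)·R2: [0, 0, 0, 14, -7, 7]
R4 ← R4 + (9/2)·R2: [0, 0, 0, 15, -15/2, 15/2]
R4 ← R4 − (15/14)·R3: [0, 0, 0, 0, 0, 0]
3 nonzero rows, so rank(P) = 3.
P has 6 columns; by rank–nullity, nullity = 6 − 3 = 3.

3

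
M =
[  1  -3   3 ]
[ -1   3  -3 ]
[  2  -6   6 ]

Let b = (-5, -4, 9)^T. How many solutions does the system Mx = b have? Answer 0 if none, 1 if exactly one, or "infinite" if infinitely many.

Row reduce the augmented matrix [M | b].
R2 ← R2 + R1: [0, 0, 0, -9]
R3 ← R3 − (2)·R1: [0, 0, 0, 19]
R3 ← R3 + (19/9)·R2: [0, 0, 0, 0]
The echelon form has 2 nonzero rows; the last pivot sits in the augmented column, so rank(M) = 1 but rank([M|b]) = 2.
Since the ranks differ, the system is inconsistent.
It has no solutions.

0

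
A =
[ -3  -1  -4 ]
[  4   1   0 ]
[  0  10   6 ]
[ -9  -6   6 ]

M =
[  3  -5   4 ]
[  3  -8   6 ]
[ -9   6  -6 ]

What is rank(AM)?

First compute AM:
[[ 24,  -1,   6],
 [ 15, -28,  22],
 [-24, -44,  24],
 [-99, 129, -108]]
Now row reduce the product.
R2 ← R2 − (5/8)·R1: [0, -219/8, 73/4]
R3 ← R3 + R1: [0, -45, 30]
R4 ← R4 + (33/8)·R1: [0, 999/8, -333/4]
R3 ← R3 − (120/73)·R2: [0, 0, 0]
R4 ← R4 + (333/73)·R2: [0, 0, 0]
2 nonzero rows, so rank(AM) = 2.

2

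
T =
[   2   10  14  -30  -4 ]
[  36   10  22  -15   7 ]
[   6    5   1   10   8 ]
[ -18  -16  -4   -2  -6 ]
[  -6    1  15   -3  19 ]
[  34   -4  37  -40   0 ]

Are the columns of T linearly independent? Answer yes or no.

Row reduce T to echelon form.
R2 ← R2 − (18)·R1: [0, -170, -230, 525, 79]
R3 ← R3 − (3)·R1: [0, -25, -41, 100, 20]
R4 ← R4 + (9)·R1: [0, 74, 122, -272, -42]
R5 ← R5 + (3)·R1: [0, 31, 57, -93, 7]
R6 ← R6 − (17)·R1: [0, -174, -201, 470, 68]
R3 ← R3 − (5/34)·R2: [0, 0, -122/17, 775/34, 285/34]
R4 ← R4 + (37/85)·R2: [0, 0, 372/17, -739/17, -647/85]
R5 ← R5 + (31/170)·R2: [0, 0, 256/17, 93/34, 3639/170]
R6 ← R6 − (87/85)·R2: [0, 0, 585/17, -1145/17, -1093/85]
R4 ← R4 + (186/61)·R3: [0, 0, 0, 1588/61, 5474/305]
R5 ← R5 + (128/61)·R3: [0, 0, 0, 6169/122, 23787/610]
R6 ← R6 + (585/122)·R3: [0, 0, 0, 10235/244, 33349/1220]
R5 ← R5 − (6169/3176)·R4: [0, 0, 0, 0, 6565/1588]
R6 ← R6 − (10235/6352)·R4: [0, 0, 0, 0, -25149/15880]
R6 ← R6 + (249/650)·R5: [0, 0, 0, 0, 0]
5 pivots among 5 columns.
Every column is a pivot column, so the columns are linearly independent.

yes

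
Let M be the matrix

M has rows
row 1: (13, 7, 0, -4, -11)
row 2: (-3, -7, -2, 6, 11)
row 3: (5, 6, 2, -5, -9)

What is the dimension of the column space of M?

3

Row reduce to echelon form.
R2 ← R2 + (3/13)·R1: [0, -70/13, -2, 66/13, 110/13]
R3 ← R3 − (5/13)·R1: [0, 43/13, 2, -45/13, -62/13]
R3 ← R3 + (43/70)·R2: [0, 0, 27/35, -12/35, 3/7]
Echelon form has 3 nonzero rows, so rank(M) = 3.
The column space has dimension equal to the rank: 3.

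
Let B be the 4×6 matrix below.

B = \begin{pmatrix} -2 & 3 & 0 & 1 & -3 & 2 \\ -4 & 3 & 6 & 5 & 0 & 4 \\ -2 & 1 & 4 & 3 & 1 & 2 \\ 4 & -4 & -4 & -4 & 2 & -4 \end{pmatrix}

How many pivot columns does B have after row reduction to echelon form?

Row reduce to echelon form.
R2 ← R2 − (2)·R1: [0, -3, 6, 3, 6, 0]
R3 ← R3 − R1: [0, -2, 4, 2, 4, 0]
R4 ← R4 + (2)·R1: [0, 2, -4, -2, -4, 0]
R3 ← R3 − (2/3)·R2: [0, 0, 0, 0, 0, 0]
R4 ← R4 + (2/3)·R2: [0, 0, 0, 0, 0, 0]
Echelon form has 2 nonzero rows, so rank(B) = 2.
Each nonzero row contributes one pivot column: 2 pivot columns.

2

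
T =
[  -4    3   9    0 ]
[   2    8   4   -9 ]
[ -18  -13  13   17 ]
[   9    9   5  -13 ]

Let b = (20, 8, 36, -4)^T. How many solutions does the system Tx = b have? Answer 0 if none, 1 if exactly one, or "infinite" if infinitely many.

Row reduce the augmented matrix [T | b].
R2 ← R2 + (1/2)·R1: [0, 19/2, 17/2, -9, 18]
R3 ← R3 − (9/2)·R1: [0, -53/2, -55/2, 17, -54]
R4 ← R4 + (9/4)·R1: [0, 63/4, 101/4, -13, 41]
R3 ← R3 + (53/19)·R2: [0, 0, -72/19, -154/19, -72/19]
R4 ← R4 − (63/38)·R2: [0, 0, 212/19, 73/38, 212/19]
R4 ← R4 + (53/18)·R3: [0, 0, 0, -395/18, 0]
The echelon form has 4 nonzero rows, and every pivot lies in the first 4 columns, so rank(T) = rank([T|b]) = 4.
The system is consistent.
rank = 4 = number of unknowns, so the solution is unique.

1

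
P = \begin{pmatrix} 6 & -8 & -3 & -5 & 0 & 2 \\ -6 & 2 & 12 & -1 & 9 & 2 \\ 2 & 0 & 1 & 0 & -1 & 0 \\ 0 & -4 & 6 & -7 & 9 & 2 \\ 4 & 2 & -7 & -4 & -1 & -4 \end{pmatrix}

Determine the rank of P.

Row reduce to echelon form.
R2 ← R2 + R1: [0, -6, 9, -6, 9, 4]
R3 ← R3 − (1/3)·R1: [0, 8/3, 2, 5/3, -1, -2/3]
R5 ← R5 − (2/3)·R1: [0, 22/3, -5, -2/3, -1, -16/3]
R3 ← R3 + (4/9)·R2: [0, 0, 6, -1, 3, 10/9]
R4 ← R4 − (2/3)·R2: [0, 0, 0, -3, 3, -2/3]
R5 ← R5 + (11/9)·R2: [0, 0, 6, -8, 10, -4/9]
R5 ← R5 − R3: [0, 0, 0, -7, 7, -14/9]
R5 ← R5 − (7/3)·R4: [0, 0, 0, 0, 0, 0]
Echelon form has 4 nonzero rows, so rank(P) = 4.

4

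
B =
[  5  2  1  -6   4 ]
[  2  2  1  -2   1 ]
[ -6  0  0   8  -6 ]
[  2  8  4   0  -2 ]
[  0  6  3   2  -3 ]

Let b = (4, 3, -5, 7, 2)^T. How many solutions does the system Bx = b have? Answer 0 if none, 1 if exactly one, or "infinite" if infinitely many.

Row reduce the augmented matrix [B | b].
R2 ← R2 − (2/5)·R1: [0, 6/5, 3/5, 2/5, -3/5, 7/5]
R3 ← R3 + (6/5)·R1: [0, 12/5, 6/5, 4/5, -6/5, -1/5]
R4 ← R4 − (2/5)·R1: [0, 36/5, 18/5, 12/5, -18/5, 27/5]
R3 ← R3 − (2)·R2: [0, 0, 0, 0, 0, -3]
R4 ← R4 − (6)·R2: [0, 0, 0, 0, 0, -3]
R5 ← R5 − (5)·R2: [0, 0, 0, 0, 0, -5]
R4 ← R4 − R3: [0, 0, 0, 0, 0, 0]
R5 ← R5 − (5/3)·R3: [0, 0, 0, 0, 0, 0]
The echelon form has 3 nonzero rows; the last pivot sits in the augmented column, so rank(B) = 2 but rank([B|b]) = 3.
Since the ranks differ, the system is inconsistent.
It has no solutions.

0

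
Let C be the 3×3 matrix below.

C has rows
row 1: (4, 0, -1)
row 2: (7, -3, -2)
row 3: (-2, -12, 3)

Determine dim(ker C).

Row reduce to echelon form.
R2 ← R2 − (7/4)·R1: [0, -3, -1/4]
R3 ← R3 + (1/2)·R1: [0, -12, 5/2]
R3 ← R3 − (4)·R2: [0, 0, 7/2]
3 nonzero rows, so rank(C) = 3.
C has 3 columns; by rank–nullity, nullity = 3 − 3 = 0.

0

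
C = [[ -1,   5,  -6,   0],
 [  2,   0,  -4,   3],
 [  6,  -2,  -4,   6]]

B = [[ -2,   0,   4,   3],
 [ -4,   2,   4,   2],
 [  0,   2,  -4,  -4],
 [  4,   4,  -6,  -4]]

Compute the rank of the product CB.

3

First compute CB:
[[-18,  -2,  40,  31],
 [  8,   4,   6,  10],
 [ 20,  12,  -4,   6]]
Now row reduce the product.
R2 ← R2 + (4/9)·R1: [0, 28/9, 214/9, 214/9]
R3 ← R3 + (10/9)·R1: [0, 88/9, 364/9, 364/9]
R3 ← R3 − (22/7)·R2: [0, 0, -240/7, -240/7]
3 nonzero rows, so rank(CB) = 3.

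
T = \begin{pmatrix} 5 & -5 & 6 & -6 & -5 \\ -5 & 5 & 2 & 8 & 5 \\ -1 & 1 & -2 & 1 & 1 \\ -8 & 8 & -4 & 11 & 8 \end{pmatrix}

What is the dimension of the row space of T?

2

Row reduce to echelon form.
R2 ← R2 + R1: [0, 0, 8, 2, 0]
R3 ← R3 + (1/5)·R1: [0, 0, -4/5, -1/5, 0]
R4 ← R4 + (8/5)·R1: [0, 0, 28/5, 7/5, 0]
R3 ← R3 + (1/10)·R2: [0, 0, 0, 0, 0]
R4 ← R4 − (7/10)·R2: [0, 0, 0, 0, 0]
Echelon form has 2 nonzero rows, so rank(T) = 2.
The row space has dimension equal to the rank: 2.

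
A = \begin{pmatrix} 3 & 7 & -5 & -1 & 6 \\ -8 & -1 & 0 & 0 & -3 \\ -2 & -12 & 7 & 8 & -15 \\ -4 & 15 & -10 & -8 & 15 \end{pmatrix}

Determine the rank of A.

Row reduce to echelon form.
R2 ← R2 + (8/3)·R1: [0, 53/3, -40/3, -8/3, 13]
R3 ← R3 + (2/3)·R1: [0, -22/3, 11/3, 22/3, -11]
R4 ← R4 + (4/3)·R1: [0, 73/3, -50/3, -28/3, 23]
R3 ← R3 + (22/53)·R2: [0, 0, -99/53, 330/53, -297/53]
R4 ← R4 − (73/53)·R2: [0, 0, 90/53, -300/53, 270/53]
R4 ← R4 + (10/11)·R3: [0, 0, 0, 0, 0]
Echelon form has 3 nonzero rows, so rank(A) = 3.

3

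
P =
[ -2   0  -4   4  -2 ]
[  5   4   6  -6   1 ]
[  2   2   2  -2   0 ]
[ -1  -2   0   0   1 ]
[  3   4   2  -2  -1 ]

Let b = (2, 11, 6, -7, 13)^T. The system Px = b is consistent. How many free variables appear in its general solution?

3

Row reduce the augmented matrix [P | b].
R2 ← R2 + (5/2)·R1: [0, 4, -4, 4, -4, 16]
R3 ← R3 + R1: [0, 2, -2, 2, -2, 8]
R4 ← R4 − (1/2)·R1: [0, -2, 2, -2, 2, -8]
R5 ← R5 + (3/2)·R1: [0, 4, -4, 4, -4, 16]
R3 ← R3 − (1/2)·R2: [0, 0, 0, 0, 0, 0]
R4 ← R4 + (1/2)·R2: [0, 0, 0, 0, 0, 0]
R5 ← R5 − R2: [0, 0, 0, 0, 0, 0]
The echelon form has 2 nonzero rows, and every pivot lies in the first 5 columns, so rank(P) = rank([P|b]) = 2.
The system is consistent.
Free variables = (unknowns) − (rank) = 5 − 2 = 3.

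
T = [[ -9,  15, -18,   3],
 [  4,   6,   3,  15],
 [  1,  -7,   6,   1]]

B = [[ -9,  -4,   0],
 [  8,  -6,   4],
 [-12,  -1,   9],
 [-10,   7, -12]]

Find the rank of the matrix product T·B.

3

First compute TB:
[[387, -15, -138],
 [-174,  50, -129],
 [-147,  39,  14]]
Now row reduce the product.
R2 ← R2 + (58/129)·R1: [0, 1860/43, -8215/43]
R3 ← R3 + (49/129)·R1: [0, 1432/43, -1652/43]
R3 ← R3 − (358/465)·R2: [0, 0, 326/3]
3 nonzero rows, so rank(TB) = 3.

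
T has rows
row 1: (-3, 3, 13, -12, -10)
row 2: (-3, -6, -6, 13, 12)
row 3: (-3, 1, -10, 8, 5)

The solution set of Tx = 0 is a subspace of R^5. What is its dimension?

2

Row reduce to echelon form.
R2 ← R2 − R1: [0, -9, -19, 25, 22]
R3 ← R3 − R1: [0, -2, -23, 20, 15]
R3 ← R3 − (2/9)·R2: [0, 0, -169/9, 130/9, 91/9]
3 nonzero rows, so rank(T) = 3.
T has 5 columns; by rank–nullity, nullity = 5 − 3 = 2.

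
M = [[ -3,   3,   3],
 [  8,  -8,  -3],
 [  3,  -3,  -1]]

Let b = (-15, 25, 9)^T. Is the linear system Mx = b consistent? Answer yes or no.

yes

Row reduce the augmented matrix [M | b].
R2 ← R2 + (8/3)·R1: [0, 0, 5, -15]
R3 ← R3 + R1: [0, 0, 2, -6]
R3 ← R3 − (2/5)·R2: [0, 0, 0, 0]
The echelon form has 2 nonzero rows, and every pivot lies in the first 3 columns, so rank(M) = rank([M|b]) = 2.
The system is consistent.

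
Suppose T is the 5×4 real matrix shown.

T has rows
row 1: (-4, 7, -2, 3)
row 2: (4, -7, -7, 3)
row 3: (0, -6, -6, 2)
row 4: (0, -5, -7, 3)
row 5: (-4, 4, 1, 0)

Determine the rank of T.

Row reduce to echelon form.
R2 ← R2 + R1: [0, 0, -9, 6]
R5 ← R5 − R1: [0, -3, 3, -3]
Swap R2 ↔ R3
R4 ← R4 − (5/6)·R2: [0, 0, -2, 4/3]
R5 ← R5 − (1/2)·R2: [0, 0, 6, -4]
R4 ← R4 − (2/9)·R3: [0, 0, 0, 0]
R5 ← R5 + (2/3)·R3: [0, 0, 0, 0]
Echelon form has 3 nonzero rows, so rank(T) = 3.

3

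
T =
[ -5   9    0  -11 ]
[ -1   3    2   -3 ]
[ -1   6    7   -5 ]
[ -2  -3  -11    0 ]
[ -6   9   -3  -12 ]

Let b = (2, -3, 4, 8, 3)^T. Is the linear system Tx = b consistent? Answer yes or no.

no

Row reduce the augmented matrix [T | b].
R2 ← R2 − (1/5)·R1: [0, 6/5, 2, -4/5, -17/5]
R3 ← R3 − (1/5)·R1: [0, 21/5, 7, -14/5, 18/5]
R4 ← R4 − (2/5)·R1: [0, -33/5, -11, 22/5, 36/5]
R5 ← R5 − (6/5)·R1: [0, -9/5, -3, 6/5, 3/5]
R3 ← R3 − (7/2)·R2: [0, 0, 0, 0, 31/2]
R4 ← R4 + (11/2)·R2: [0, 0, 0, 0, -23/2]
R5 ← R5 + (3/2)·R2: [0, 0, 0, 0, -9/2]
R4 ← R4 + (23/31)·R3: [0, 0, 0, 0, 0]
R5 ← R5 + (9/31)·R3: [0, 0, 0, 0, 0]
The echelon form has 3 nonzero rows; the last pivot sits in the augmented column, so rank(T) = 2 but rank([T|b]) = 3.
Since the ranks differ, the system is inconsistent.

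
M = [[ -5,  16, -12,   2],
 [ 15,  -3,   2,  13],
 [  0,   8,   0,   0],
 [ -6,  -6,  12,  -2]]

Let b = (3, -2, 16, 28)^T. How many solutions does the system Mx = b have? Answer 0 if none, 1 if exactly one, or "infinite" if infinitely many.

Row reduce the augmented matrix [M | b].
R2 ← R2 + (3)·R1: [0, 45, -34, 19, 7]
R4 ← R4 − (6/5)·R1: [0, -126/5, 132/5, -22/5, 122/5]
R3 ← R3 − (8/45)·R2: [0, 0, 272/45, -152/45, 664/45]
R4 ← R4 + (14/25)·R2: [0, 0, 184/25, 156/25, 708/25]
R4 ← R4 − (207/170)·R3: [0, 0, 0, 176/17, 176/17]
The echelon form has 4 nonzero rows, and every pivot lies in the first 4 columns, so rank(M) = rank([M|b]) = 4.
The system is consistent.
rank = 4 = number of unknowns, so the solution is unique.

1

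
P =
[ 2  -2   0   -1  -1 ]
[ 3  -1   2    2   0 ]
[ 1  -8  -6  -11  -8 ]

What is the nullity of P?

Row reduce to echelon form.
R2 ← R2 − (3/2)·R1: [0, 2, 2, 7/2, 3/2]
R3 ← R3 − (1/2)·R1: [0, -7, -6, -21/2, -15/2]
R3 ← R3 + (7/2)·R2: [0, 0, 1, 7/4, -9/4]
3 nonzero rows, so rank(P) = 3.
P has 5 columns; by rank–nullity, nullity = 5 − 3 = 2.

2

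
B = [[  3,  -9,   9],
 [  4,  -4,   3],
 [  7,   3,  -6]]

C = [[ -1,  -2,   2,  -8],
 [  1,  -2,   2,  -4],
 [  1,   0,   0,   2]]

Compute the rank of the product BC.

First compute BC:
[[ -3,  12, -12,  30],
 [ -5,   0,   0, -10],
 [-10, -20,  20, -80]]
Now row reduce the product.
R2 ← R2 − (5/3)·R1: [0, -20, 20, -60]
R3 ← R3 − (10/3)·R1: [0, -60, 60, -180]
R3 ← R3 − (3)·R2: [0, 0, 0, 0]
2 nonzero rows, so rank(BC) = 2.

2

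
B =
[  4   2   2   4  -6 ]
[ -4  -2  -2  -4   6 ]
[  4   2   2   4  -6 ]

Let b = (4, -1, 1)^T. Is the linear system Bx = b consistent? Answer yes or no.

no

Row reduce the augmented matrix [B | b].
R2 ← R2 + R1: [0, 0, 0, 0, 0, 3]
R3 ← R3 − R1: [0, 0, 0, 0, 0, -3]
R3 ← R3 + R2: [0, 0, 0, 0, 0, 0]
The echelon form has 2 nonzero rows; the last pivot sits in the augmented column, so rank(B) = 1 but rank([B|b]) = 2.
Since the ranks differ, the system is inconsistent.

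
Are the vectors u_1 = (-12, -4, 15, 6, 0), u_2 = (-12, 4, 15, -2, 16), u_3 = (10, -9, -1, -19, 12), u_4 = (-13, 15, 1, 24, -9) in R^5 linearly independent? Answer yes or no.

Form the matrix with these vectors as rows and row reduce.
R2 ← R2 − R1: [0, 8, 0, -8, 16]
R3 ← R3 + (5/6)·R1: [0, -37/3, 23/2, -14, 12]
R4 ← R4 − (13/12)·R1: [0, 58/3, -61/4, 35/2, -9]
R3 ← R3 + (37/24)·R2: [0, 0, 23/2, -79/3, 110/3]
R4 ← R4 − (29/12)·R2: [0, 0, -61/4, 221/6, -143/3]
R4 ← R4 + (61/46)·R3: [0, 0, 0, 44/23, 22/23]
4 nonzero rows, so the 4 vectors span a space of dimension 4.
Since 4 = 4, the vectors are linearly independent.

yes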